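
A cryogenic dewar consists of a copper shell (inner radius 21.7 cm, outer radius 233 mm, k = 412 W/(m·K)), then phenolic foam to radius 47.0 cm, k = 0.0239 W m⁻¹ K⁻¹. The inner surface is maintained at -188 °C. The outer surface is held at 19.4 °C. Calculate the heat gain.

Series thermal resistances, inner to outer:
  R_copper = (1/0.217 − 1/0.233)/(4πk) = 0.3164/(4π·412) = 6.112×10^-5 K/W
  R_phenolic foam = (1/0.233 − 1/0.470)/(4πk) = 2.164/(4π·0.0239) = 7.206 K/W
ΣR = 6.112×10^-5 + 7.206 = 7.206 K/W
Q = ΔT/ΣR = (-188 °C − 19.4 °C)/7.206 = -28.8 W
(Negative Q ⇒ heat flows inward; heat gain = 28.8 W.)

Q = 28.8 W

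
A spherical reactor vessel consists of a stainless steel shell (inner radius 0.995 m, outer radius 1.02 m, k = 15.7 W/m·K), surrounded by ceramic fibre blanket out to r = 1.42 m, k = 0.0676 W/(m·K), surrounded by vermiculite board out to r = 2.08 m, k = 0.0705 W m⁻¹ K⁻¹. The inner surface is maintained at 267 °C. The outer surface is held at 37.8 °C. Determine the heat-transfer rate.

Treat each layer as a resistance in series:
  R_stainless steel = (1/0.995 − 1/1.02)/(4πk) = 0.02463/(4π·15.7) = 1.249×10^-4 K/W
  R_ceramic fibre blanket = (1/1.02 − 1/1.42)/(4πk) = 0.2762/(4π·0.0676) = 0.3251 K/W
  R_vermiculite board = (1/1.42 − 1/2.08)/(4πk) = 0.2235/(4π·0.0705) = 0.2522 K/W
ΣR = 1.249×10^-4 + 0.3251 + 0.2522 = 0.5774 K/W
Q = ΔT/ΣR = (267 °C − 37.8 °C)/0.5774 = 397 W

Q = 397 W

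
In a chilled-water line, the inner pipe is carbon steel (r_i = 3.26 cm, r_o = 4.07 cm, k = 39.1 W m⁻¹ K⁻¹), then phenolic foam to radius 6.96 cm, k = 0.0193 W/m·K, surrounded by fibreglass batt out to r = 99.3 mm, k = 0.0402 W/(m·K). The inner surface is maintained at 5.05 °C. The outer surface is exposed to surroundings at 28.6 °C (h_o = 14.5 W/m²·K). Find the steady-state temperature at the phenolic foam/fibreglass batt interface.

T = 22.6 °C

Resistance network (inner→outer):
  R'_carbon steel = ln(0.0407/0.0326)/(2πk) = 0.2219/(2π·39.1) = 9.033×10^-4 m·K/W
  R'_phenolic foam = ln(0.0696/0.0407)/(2πk) = 0.5365/(2π·0.0193) = 4.424 m·K/W
  R'_fibreglass batt = ln(0.0993/0.0696)/(2πk) = 0.3554/(2π·0.0402) = 1.407 m·K/W
  R'_conv,out = 1/(2πr h) = 1/(2π·0.0993·14.5) = 0.1105 m·K/W
ΣR = 9.033×10^-4 + 4.424 + 1.407 + 0.1105 = 5.942 m·K/W
Q' = ΔT/ΣR = (5.05 °C − 28.6 °C)/5.942 = -3.963 W/m
From the inner boundary to the phenolic foam/fibreglass batt interface, ΣR_partial = 4.425 m·K/W.
T_interface = T_in − Q'·ΣR_partial = 5.05 °C − (-3.963)(4.425) = 22.6 °C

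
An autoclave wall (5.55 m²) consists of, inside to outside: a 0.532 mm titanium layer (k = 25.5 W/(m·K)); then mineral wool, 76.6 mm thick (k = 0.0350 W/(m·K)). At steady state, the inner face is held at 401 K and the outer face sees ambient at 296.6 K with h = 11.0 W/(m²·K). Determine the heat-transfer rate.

Series thermal resistances, inner to outer:
  R_titanium = L/(kA) = 5.32×10^-4/(25.5·5.55) = 3.759×10^-6 K/W
  R_mineral wool = L/(kA) = 0.0766/(0.0350·5.55) = 0.3943 K/W
  R_conv,out = 1/(hA) = 1/(11.0·5.55) = 0.01638 K/W
ΣR = 3.759×10^-6 + 0.3943 + 0.01638 = 0.4107 K/W
Q = ΔT/ΣR = (401 K − 296.6 K)/0.4107 = 254 W

Q = 254 W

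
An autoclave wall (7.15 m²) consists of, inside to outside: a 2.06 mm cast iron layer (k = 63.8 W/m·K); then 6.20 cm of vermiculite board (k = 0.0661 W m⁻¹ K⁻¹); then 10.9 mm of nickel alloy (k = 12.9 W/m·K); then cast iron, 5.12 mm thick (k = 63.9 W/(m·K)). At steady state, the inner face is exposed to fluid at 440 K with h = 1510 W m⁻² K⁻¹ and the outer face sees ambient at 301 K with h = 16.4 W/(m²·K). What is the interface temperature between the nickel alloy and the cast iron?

Series thermal resistances, inner to outer:
  R_conv,in = 1/(hA) = 1/(1510·7.15) = 9.262×10^-5 K/W
  R_cast iron = L/(kA) = 0.00206/(63.8·7.15) = 4.516×10^-6 K/W
  R_vermiculite board = L/(kA) = 0.0620/(0.0661·7.15) = 0.1312 K/W
  R_nickel alloy = L/(kA) = 0.0109/(12.9·7.15) = 1.182×10^-4 K/W
  R_cast iron = L/(kA) = 0.00512/(63.9·7.15) = 1.121×10^-5 K/W
  R_conv,out = 1/(hA) = 1/(16.4·7.15) = 0.008528 K/W
ΣR = 9.262×10^-5 + 4.516×10^-6 + 0.1312 + 1.182×10^-4 + 1.121×10^-5 + 0.008528 = 0.1400 K/W
Q = ΔT/ΣR = (440 K − 301 K)/0.1400 = 992.9 W
From the inner boundary to the nickel alloy/cast iron interface, ΣR_partial = 0.1314 K/W.
T_interface = T_in − Q·ΣR_partial = 440 K − (992.9)(0.1314) = 309.5 K

T = 309.5 K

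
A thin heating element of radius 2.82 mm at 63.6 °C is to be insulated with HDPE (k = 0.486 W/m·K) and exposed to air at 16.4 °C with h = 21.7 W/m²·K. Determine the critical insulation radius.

For a cylinder, r_cr = k_ins/h = 0.486/21.7 = 0.0224 m = 2.24 cm

r_cr = 2.24 cm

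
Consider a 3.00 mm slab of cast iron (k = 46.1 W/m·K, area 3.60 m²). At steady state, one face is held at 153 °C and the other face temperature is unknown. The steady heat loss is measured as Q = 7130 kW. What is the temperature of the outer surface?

Sum the resistances:
  R_cast iron = L/(kA) = 0.00300/(46.1·3.60) = 1.808×10^-5 K/W
ΣR = 1.808×10^-5 K/W
ΔT = Q·ΣR = 7.13×10^6 × 1.808×10^-5 = 128.9 K
Heat flows outward, so T_out = T_in − ΔT = 153 − 128.9 = 24.1 °C

T_out = 24.1 °C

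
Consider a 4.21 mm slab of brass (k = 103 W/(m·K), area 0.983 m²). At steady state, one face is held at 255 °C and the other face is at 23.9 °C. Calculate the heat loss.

Q = 5560 kW

Q = kA·ΔT/L = 103 × 0.983 × |255 °C − 23.9 °C| / 0.00421 = 5.56×10^6 W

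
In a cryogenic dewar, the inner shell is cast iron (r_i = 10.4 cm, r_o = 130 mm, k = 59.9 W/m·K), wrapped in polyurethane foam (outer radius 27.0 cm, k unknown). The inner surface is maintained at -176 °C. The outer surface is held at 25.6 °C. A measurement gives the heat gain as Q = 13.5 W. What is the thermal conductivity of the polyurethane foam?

k = 0.0213 W/m·K

ΣR = ΔT/Q = |-176 − 25.6|/13.5 = 14.93 K/W
Known resistances:
  R_cast iron = (1/0.104 − 1/0.130)/(4πk) = 1.923/(4π·59.9) = 0.002555 K/W
R_polyurethane foam = ΣR − ΣR_known = 14.93 − 0.002555 = 14.93 K/W
(1/r₁−1/r₂)/(4πk) = 14.93 ⇒ k = 3.989/(4π·14.93) = 0.0213 W/m·K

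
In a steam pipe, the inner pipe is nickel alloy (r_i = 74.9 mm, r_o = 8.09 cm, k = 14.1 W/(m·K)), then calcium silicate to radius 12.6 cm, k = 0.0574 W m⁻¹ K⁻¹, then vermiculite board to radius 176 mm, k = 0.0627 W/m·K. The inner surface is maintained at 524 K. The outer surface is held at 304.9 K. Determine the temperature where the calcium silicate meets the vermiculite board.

T = 394 K

Series thermal resistances, inner to outer:
  R'_nickel alloy = ln(0.0809/0.0749)/(2πk) = 0.07706/(2π·14.1) = 8.698×10^-4 m·K/W
  R'_calcium silicate = ln(0.126/0.0809)/(2πk) = 0.4431/(2π·0.0574) = 1.229 m·K/W
  R'_vermiculite board = ln(0.176/0.126)/(2πk) = 0.3342/(2π·0.0627) = 0.8483 m·K/W
ΣR = 8.698×10^-4 + 1.229 + 0.8483 = 2.078 m·K/W
Q' = ΔT/ΣR = (524 K − 304.9 K)/2.078 = 105.4 W/m
From the inner boundary to the calcium silicate/vermiculite board interface, ΣR_partial = 1.230 m·K/W.
T_interface = T_in − Q'·ΣR_partial = 524 K − (105.4)(1.230) = 394 K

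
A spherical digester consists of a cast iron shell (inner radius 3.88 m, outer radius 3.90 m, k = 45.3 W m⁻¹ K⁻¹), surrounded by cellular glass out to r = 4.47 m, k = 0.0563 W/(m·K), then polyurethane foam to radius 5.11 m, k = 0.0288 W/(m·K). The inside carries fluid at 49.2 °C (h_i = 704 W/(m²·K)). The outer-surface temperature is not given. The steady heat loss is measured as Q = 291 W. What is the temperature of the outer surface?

T_out = 13.2 °C

Series resistances:
  R_conv,in = 1/(4πr²h) = 1/(4π·3.88²·704) = 7.509×10^-6 K/W
  R_cast iron = (1/3.88 − 1/3.90)/(4πk) = 0.001322/(4π·45.3) = 2.322×10^-6 K/W
  R_cellular glass = (1/3.90 − 1/4.47)/(4πk) = 0.03270/(4π·0.0563) = 0.04622 K/W
  R_polyurethane foam = (1/4.47 − 1/5.11)/(4πk) = 0.02802/(4π·0.0288) = 0.07742 K/W
ΣR = 0.1236 K/W
ΔT = Q·ΣR = 291 × 0.1236 = 35.97 K
Heat flows outward, so T_out = T_in − ΔT = 49.2 − 35.97 = 13.2 °C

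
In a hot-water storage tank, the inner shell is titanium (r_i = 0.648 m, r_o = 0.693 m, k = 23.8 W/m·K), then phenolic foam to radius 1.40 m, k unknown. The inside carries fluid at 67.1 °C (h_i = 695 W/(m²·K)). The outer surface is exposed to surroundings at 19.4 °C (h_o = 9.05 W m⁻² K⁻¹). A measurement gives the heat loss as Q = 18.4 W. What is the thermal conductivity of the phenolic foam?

k = 0.0224 W/m·K

ΣR = ΔT/Q = |67.1 − 19.4|/18.4 = 2.592 K/W
Known resistances:
  R_conv,in = 1/(4πr²h) = 1/(4π·0.648²·695) = 2.727×10^-4 K/W
  R_titanium = (1/0.648 − 1/0.693)/(4πk) = 0.1002/(4π·23.8) = 3.351×10^-4 K/W
  R_conv,out = 1/(4πr²h) = 1/(4π·1.40²·9.05) = 0.004486 K/W
R_phenolic foam = ΣR − ΣR_known = 2.592 − 0.005094 = 2.587 K/W
(1/r₁−1/r₂)/(4πk) = 2.587 ⇒ k = 0.7287/(4π·2.587) = 0.0224 W/m·K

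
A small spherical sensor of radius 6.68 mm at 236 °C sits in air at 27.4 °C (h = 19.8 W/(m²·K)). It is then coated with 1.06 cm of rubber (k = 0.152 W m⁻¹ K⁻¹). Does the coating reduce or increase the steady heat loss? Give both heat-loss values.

Critical radius for a sphere: r_cr = 2k/h = 0.0154 m = 1.54 cm.
Outer radius after coating: r₂ = 0.00668 + 0.0106 = 0.01728 m.
r₁ < r_cr < r₂: heat loss rises to a maximum at r_cr then falls. Whether the coating helps depends on whether Q(r₂) has dropped back below Q(r₁).
Bare: R = 1/(4πr₁²h) = 90.07 K/W; Q = 208.6/90.07 = 2.32 W.
Coated: R = R_cond + R_conv = 61.54 K/W; Q = 208.6/61.54 = 3.39 W.

increases: 2.32 → 3.39 W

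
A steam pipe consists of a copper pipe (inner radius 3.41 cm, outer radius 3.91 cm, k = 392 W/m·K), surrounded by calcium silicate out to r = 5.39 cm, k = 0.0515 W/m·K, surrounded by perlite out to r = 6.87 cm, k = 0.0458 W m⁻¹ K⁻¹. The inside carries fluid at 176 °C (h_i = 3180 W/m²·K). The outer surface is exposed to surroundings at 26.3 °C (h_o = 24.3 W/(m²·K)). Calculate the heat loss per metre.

Q' = 77.5 W/m

Treat each layer as a resistance in series:
  R'_conv,in = 1/(2πr h) = 1/(2π·0.0341·3180) = 0.001468 m·K/W
  R'_copper = ln(0.0391/0.0341)/(2πk) = 0.1368/(2π·392) = 5.555×10^-5 m·K/W
  R'_calcium silicate = ln(0.0539/0.0391)/(2πk) = 0.3210/(2π·0.0515) = 0.9920 m·K/W
  R'_perlite = ln(0.0687/0.0539)/(2πk) = 0.2426/(2π·0.0458) = 0.8431 m·K/W
  R'_conv,out = 1/(2πr h) = 1/(2π·0.0687·24.3) = 0.09534 m·K/W
ΣR = 0.001468 + 5.555×10^-5 + 0.9920 + 0.8431 + 0.09534 = 1.932 m·K/W
Q' = ΔT/ΣR = (176 °C − 26.3 °C)/1.932 = 77.5 W/m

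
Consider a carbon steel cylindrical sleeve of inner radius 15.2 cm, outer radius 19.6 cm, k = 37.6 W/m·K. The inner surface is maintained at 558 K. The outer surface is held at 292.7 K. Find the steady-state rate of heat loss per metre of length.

Q' = 2πk·ΔT/ln(r₂/r₁) = 2π × 37.6 × 265.3 / ln(0.196/0.152) = 2.47×10^5 W/m

Q' = 247 kW/m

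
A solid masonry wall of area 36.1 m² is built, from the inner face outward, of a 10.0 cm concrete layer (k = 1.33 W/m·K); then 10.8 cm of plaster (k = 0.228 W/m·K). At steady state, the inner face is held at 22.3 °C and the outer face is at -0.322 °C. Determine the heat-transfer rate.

Treat each layer as a resistance in series:
  R_concrete = L/(kA) = 0.100/(1.33·36.1) = 0.002083 K/W
  R_plaster = L/(kA) = 0.108/(0.228·36.1) = 0.01312 K/W
ΣR = 0.002083 + 0.01312 = 0.01520 K/W
Q = ΔT/ΣR = (22.3 °C − -0.322 °C)/0.01520 = 1490 W

Q = 1490 W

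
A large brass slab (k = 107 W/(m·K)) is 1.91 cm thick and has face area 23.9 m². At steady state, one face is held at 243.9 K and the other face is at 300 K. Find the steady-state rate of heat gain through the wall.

Q = 7.51×10^6 W

Q = kA·ΔT/L = 107 × 23.9 × |243.9 K − 300 K| / 0.0191 = 7.51×10^6 W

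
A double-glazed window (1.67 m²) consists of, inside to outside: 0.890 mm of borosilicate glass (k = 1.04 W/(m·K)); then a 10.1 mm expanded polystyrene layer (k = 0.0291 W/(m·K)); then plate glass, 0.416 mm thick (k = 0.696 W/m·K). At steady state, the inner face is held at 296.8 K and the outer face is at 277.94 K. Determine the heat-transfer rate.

Q = 90.4 W

Resistance network (inner→outer):
  R_borosilicate glass = L/(kA) = 8.90×10^-4/(1.04·1.67) = 5.124×10^-4 K/W
  R_expanded polystyrene = L/(kA) = 0.0101/(0.0291·1.67) = 0.2078 K/W
  R_plate glass = L/(kA) = 4.16×10^-4/(0.696·1.67) = 3.579×10^-4 K/W
ΣR = 5.124×10^-4 + 0.2078 + 3.579×10^-4 = 0.2087 K/W
Q = ΔT/ΣR = (296.8 K − 277.94 K)/0.2087 = 90.4 W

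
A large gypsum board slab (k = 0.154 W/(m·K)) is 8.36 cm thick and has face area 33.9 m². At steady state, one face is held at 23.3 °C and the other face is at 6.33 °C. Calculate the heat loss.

Q = 1060 W

Q = kA·ΔT/L = 0.154 × 33.9 × |23.3 °C − 6.33 °C| / 0.0836 = 1060 W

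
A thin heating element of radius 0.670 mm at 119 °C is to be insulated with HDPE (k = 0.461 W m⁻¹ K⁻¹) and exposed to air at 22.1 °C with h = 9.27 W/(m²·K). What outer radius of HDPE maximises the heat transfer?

For a cylinder, r_cr = k_ins/h = 0.461/9.27 = 0.0497 m = 4.97 cm

r_cr = 4.97 cm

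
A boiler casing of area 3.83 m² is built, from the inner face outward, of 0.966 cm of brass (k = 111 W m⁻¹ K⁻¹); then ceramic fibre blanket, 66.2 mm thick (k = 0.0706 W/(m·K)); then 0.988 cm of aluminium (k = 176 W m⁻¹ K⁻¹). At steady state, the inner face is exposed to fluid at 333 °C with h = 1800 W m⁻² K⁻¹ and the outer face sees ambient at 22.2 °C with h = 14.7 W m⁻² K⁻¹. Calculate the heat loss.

Q = 1180 W

Resistance network (inner→outer):
  R_conv,in = 1/(hA) = 1/(1800·3.83) = 1.451×10^-4 K/W
  R_brass = L/(kA) = 0.00966/(111·3.83) = 2.272×10^-5 K/W
  R_ceramic fibre blanket = L/(kA) = 0.0662/(0.0706·3.83) = 0.2448 K/W
  R_aluminium = L/(kA) = 0.00988/(176·3.83) = 1.466×10^-5 K/W
  R_conv,out = 1/(hA) = 1/(14.7·3.83) = 0.01776 K/W
ΣR = 1.451×10^-4 + 2.272×10^-5 + 0.2448 + 1.466×10^-5 + 0.01776 = 0.2627 K/W
Q = ΔT/ΣR = (333 °C − 22.2 °C)/0.2627 = 1180 W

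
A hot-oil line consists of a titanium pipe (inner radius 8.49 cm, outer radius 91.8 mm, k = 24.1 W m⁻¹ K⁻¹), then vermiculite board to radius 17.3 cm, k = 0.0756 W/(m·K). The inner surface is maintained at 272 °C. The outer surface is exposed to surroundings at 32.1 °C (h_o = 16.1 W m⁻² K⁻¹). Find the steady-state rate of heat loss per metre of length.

Q' = 172 W/m

Series thermal resistances, inner to outer:
  R'_titanium = ln(0.0918/0.0849)/(2πk) = 0.07814/(2π·24.1) = 5.160×10^-4 m·K/W
  R'_vermiculite board = ln(0.173/0.0918)/(2πk) = 0.6337/(2π·0.0756) = 1.334 m·K/W
  R'_conv,out = 1/(2πr h) = 1/(2π·0.173·16.1) = 0.05714 m·K/W
ΣR = 5.160×10^-4 + 1.334 + 0.05714 = 1.392 m·K/W
Q' = ΔT/ΣR = (272 °C − 32.1 °C)/1.392 = 172 W/m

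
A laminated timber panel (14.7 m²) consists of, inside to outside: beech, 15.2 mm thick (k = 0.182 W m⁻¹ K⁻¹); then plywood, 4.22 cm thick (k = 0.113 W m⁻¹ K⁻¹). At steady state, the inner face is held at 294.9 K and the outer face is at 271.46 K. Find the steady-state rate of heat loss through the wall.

Q = 754 W

Treat each layer as a resistance in series:
  R_beech = L/(kA) = 0.0152/(0.182·14.7) = 0.005681 K/W
  R_plywood = L/(kA) = 0.0422/(0.113·14.7) = 0.02540 K/W
ΣR = 0.005681 + 0.02540 = 0.03108 K/W
Q = ΔT/ΣR = (294.9 K − 271.46 K)/0.03108 = 754 W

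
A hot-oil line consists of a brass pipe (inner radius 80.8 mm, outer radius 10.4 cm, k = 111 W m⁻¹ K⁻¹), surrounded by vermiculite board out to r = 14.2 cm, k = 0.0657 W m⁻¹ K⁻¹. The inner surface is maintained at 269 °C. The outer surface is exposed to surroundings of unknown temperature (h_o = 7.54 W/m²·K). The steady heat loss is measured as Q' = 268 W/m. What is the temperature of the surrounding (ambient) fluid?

Series resistances:
  R'_brass = ln(0.104/0.0808)/(2πk) = 0.2524/(2π·111) = 3.619×10^-4 m·K/W
  R'_vermiculite board = ln(0.142/0.104)/(2πk) = 0.3114/(2π·0.0657) = 0.7544 m·K/W
  R'_conv,out = 1/(2πr h) = 1/(2π·0.142·7.54) = 0.1486 m·K/W
ΣR = 0.9034 m·K/W
ΔT = Q'·ΣR = 268 × 0.9034 = 242.1 K
Heat flows outward, so T_out = T_in − ΔT = 269 − 242.1 = 26.9 °C

T_out = 26.9 °C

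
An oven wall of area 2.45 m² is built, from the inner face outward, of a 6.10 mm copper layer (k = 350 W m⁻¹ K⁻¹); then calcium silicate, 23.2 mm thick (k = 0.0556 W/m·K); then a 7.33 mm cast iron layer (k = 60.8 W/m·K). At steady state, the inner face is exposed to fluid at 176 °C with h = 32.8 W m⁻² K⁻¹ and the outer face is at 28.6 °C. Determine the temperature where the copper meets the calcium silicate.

Treat each layer as a resistance in series:
  R_conv,in = 1/(hA) = 1/(32.8·2.45) = 0.01244 K/W
  R_copper = L/(kA) = 0.00610/(350·2.45) = 7.114×10^-6 K/W
  R_calcium silicate = L/(kA) = 0.0232/(0.0556·2.45) = 0.1703 K/W
  R_cast iron = L/(kA) = 0.00733/(60.8·2.45) = 4.921×10^-5 K/W
ΣR = 0.01244 + 7.114×10^-6 + 0.1703 + 4.921×10^-5 = 0.1828 K/W
Q = ΔT/ΣR = (176 °C − 28.6 °C)/0.1828 = 806.3 W
From the inner boundary to the copper/calcium silicate interface, ΣR_partial = 0.01245 K/W.
T_interface = T_in − Q·ΣR_partial = 176 °C − (806.3)(0.01245) = 166 °C

T = 166 °C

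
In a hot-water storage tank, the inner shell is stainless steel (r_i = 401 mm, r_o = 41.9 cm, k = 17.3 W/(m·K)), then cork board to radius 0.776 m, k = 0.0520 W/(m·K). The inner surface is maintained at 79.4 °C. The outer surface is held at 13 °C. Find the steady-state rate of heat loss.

Q = 39.5 W

Treat each layer as a resistance in series:
  R_stainless steel = (1/0.401 − 1/0.419)/(4πk) = 0.1071/(4π·17.3) = 4.928×10^-4 K/W
  R_cork board = (1/0.419 − 1/0.776)/(4πk) = 1.098/(4π·0.0520) = 1.680 K/W
ΣR = 4.928×10^-4 + 1.680 = 1.680 K/W
Q = ΔT/ΣR = (79.4 °C − 13 °C)/1.680 = 39.5 W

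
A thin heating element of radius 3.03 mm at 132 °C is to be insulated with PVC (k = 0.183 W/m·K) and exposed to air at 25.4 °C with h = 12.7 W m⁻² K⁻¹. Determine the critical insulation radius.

r_cr = 1.44 cm

For a cylinder, r_cr = k_ins/h = 0.183/12.7 = 0.0144 m = 1.44 cm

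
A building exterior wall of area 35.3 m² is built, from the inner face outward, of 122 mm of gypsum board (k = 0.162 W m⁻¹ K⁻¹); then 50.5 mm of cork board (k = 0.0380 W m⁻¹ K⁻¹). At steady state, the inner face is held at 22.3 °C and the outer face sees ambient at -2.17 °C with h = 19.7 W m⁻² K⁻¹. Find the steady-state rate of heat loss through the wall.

Treat each layer as a resistance in series:
  R_gypsum board = L/(kA) = 0.122/(0.162·35.3) = 0.02133 K/W
  R_cork board = L/(kA) = 0.0505/(0.0380·35.3) = 0.03765 K/W
  R_conv,out = 1/(hA) = 1/(19.7·35.3) = 0.001438 K/W
ΣR = 0.02133 + 0.03765 + 0.001438 = 0.06042 K/W
Q = ΔT/ΣR = (22.3 °C − -2.17 °C)/0.06042 = 405 W

Q = 405 W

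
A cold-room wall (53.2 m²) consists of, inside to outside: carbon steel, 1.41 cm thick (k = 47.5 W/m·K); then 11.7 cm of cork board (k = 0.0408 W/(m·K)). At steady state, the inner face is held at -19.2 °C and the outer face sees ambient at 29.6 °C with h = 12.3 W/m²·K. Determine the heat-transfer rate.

Treat each layer as a resistance in series:
  R_carbon steel = L/(kA) = 0.0141/(47.5·53.2) = 5.580×10^-6 K/W
  R_cork board = L/(kA) = 0.117/(0.0408·53.2) = 0.05390 K/W
  R_conv,out = 1/(hA) = 1/(12.3·53.2) = 0.001528 K/W
ΣR = 5.580×10^-6 + 0.05390 + 0.001528 = 0.05543 K/W
Q = ΔT/ΣR = (-19.2 °C − 29.6 °C)/0.05543 = -880 W
(Negative Q ⇒ heat flows inward; heat gain = 880 W.)

Q = 880 W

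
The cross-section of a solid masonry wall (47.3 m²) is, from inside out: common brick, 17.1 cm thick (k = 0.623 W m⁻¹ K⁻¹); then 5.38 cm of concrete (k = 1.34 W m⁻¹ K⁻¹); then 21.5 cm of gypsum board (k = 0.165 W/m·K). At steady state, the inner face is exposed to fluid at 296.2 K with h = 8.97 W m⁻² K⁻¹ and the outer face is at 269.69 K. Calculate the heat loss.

Treat each layer as a resistance in series:
  R_conv,in = 1/(hA) = 1/(8.97·47.3) = 0.002357 K/W
  R_common brick = L/(kA) = 0.171/(0.623·47.3) = 0.005803 K/W
  R_concrete = L/(kA) = 0.0538/(1.34·47.3) = 8.488×10^-4 K/W
  R_gypsum board = L/(kA) = 0.215/(0.165·47.3) = 0.02755 K/W
ΣR = 0.002357 + 0.005803 + 8.488×10^-4 + 0.02755 = 0.03656 K/W
Q = ΔT/ΣR = (296.2 K − 269.69 K)/0.03656 = 725 W

Q = 725 W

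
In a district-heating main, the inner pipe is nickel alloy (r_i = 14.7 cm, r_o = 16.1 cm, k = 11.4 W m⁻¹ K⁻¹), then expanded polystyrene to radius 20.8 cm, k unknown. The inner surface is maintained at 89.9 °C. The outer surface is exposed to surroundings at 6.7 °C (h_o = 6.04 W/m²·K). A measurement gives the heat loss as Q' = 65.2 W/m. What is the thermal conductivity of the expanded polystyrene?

ΣR = ΔT/Q' = |89.9 − 6.7|/65.2 = 1.276 m·K/W
Known resistances:
  R'_nickel alloy = ln(0.161/0.147)/(2πk) = 0.09097/(2π·11.4) = 0.001270 m·K/W
  R'_conv,out = 1/(2πr h) = 1/(2π·0.208·6.04) = 0.1267 m·K/W
R_expanded polystyrene = ΣR − ΣR_known = 1.276 − 0.1280 = 1.148 m·K/W
ln(r₂/r₁)/(2πk) = 1.148 ⇒ k = 0.2561/(2π·1.148) = 0.0355 W/m·K

k = 0.0355 W/m·K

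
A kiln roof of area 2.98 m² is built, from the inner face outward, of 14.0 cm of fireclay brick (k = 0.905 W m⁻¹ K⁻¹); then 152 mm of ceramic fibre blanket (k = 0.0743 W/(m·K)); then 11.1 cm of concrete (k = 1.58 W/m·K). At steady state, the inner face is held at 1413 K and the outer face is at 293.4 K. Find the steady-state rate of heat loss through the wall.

Treat each layer as a resistance in series:
  R_fireclay brick = L/(kA) = 0.140/(0.905·2.98) = 0.05191 K/W
  R_ceramic fibre blanket = L/(kA) = 0.152/(0.0743·2.98) = 0.6865 K/W
  R_concrete = L/(kA) = 0.111/(1.58·2.98) = 0.02357 K/W
ΣR = 0.05191 + 0.6865 + 0.02357 = 0.7620 K/W
Q = ΔT/ΣR = (1413 K − 293.4 K)/0.7620 = 1470 W

Q = 1470 W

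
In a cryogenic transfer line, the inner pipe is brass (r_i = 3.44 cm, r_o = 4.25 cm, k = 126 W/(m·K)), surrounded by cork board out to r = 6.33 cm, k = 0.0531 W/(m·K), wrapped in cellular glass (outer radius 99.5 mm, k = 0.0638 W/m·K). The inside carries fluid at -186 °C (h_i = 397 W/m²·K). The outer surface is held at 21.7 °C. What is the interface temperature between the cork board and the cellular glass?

Treat each layer as a resistance in series:
  R'_conv,in = 1/(2πr h) = 1/(2π·0.0344·397) = 0.01165 m·K/W
  R'_brass = ln(0.0425/0.0344)/(2πk) = 0.2114/(2π·126) = 2.671×10^-4 m·K/W
  R'_cork board = ln(0.0633/0.0425)/(2πk) = 0.3984/(2π·0.0531) = 1.194 m·K/W
  R'_cellular glass = ln(0.0995/0.0633)/(2πk) = 0.4523/(2π·0.0638) = 1.128 m·K/W
ΣR = 0.01165 + 2.671×10^-4 + 1.194 + 1.128 = 2.334 m·K/W
Q' = ΔT/ΣR = (-186 °C − 21.7 °C)/2.334 = -88.99 W/m
From the inner boundary to the cork board/cellular glass interface, ΣR_partial = 1.206 m·K/W.
T_interface = T_in − Q'·ΣR_partial = -186 °C − (-88.99)(1.206) = -78.7 °C

T = -78.7 °C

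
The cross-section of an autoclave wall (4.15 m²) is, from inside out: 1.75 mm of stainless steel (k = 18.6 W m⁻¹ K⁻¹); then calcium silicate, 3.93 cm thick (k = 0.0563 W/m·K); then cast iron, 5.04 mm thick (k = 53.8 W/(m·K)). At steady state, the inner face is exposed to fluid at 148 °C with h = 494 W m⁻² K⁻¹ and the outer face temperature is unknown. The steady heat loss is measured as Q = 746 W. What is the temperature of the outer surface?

Sum the resistances:
  R_conv,in = 1/(hA) = 1/(494·4.15) = 4.878×10^-4 K/W
  R_stainless steel = L/(kA) = 0.00175/(18.6·4.15) = 2.267×10^-5 K/W
  R_calcium silicate = L/(kA) = 0.0393/(0.0563·4.15) = 0.1682 K/W
  R_cast iron = L/(kA) = 0.00504/(53.8·4.15) = 2.257×10^-5 K/W
ΣR = 0.1687 K/W
ΔT = Q·ΣR = 746 × 0.1687 = 125.9 K
Heat flows outward, so T_out = T_in − ΔT = 148 − 125.9 = 22.1 °C

T_out = 22.1 °C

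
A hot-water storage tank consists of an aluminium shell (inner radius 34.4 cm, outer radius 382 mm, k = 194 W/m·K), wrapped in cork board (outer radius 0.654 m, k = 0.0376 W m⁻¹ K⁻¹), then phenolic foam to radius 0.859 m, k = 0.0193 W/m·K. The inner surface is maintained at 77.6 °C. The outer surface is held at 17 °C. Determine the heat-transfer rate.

Resistance network (inner→outer):
  R_aluminium = (1/0.344 − 1/0.382)/(4πk) = 0.2892/(4π·194) = 1.186×10^-4 K/W
  R_cork board = (1/0.382 − 1/0.654)/(4πk) = 1.089/(4π·0.0376) = 2.304 K/W
  R_phenolic foam = (1/0.654 − 1/0.859)/(4πk) = 0.3649/(4π·0.0193) = 1.505 K/W
ΣR = 1.186×10^-4 + 2.304 + 1.505 = 3.809 K/W
Q = ΔT/ΣR = (77.6 °C − 17 °C)/3.809 = 15.9 W

Q = 15.9 W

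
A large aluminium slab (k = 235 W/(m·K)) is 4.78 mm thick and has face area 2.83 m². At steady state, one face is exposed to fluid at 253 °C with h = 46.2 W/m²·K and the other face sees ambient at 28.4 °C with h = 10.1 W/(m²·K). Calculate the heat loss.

Series thermal resistances, inner to outer:
  R_conv,in = 1/(hA) = 1/(46.2·2.83) = 0.007648 K/W
  R_aluminium = L/(kA) = 0.00478/(235·2.83) = 7.187×10^-6 K/W
  R_conv,out = 1/(hA) = 1/(10.1·2.83) = 0.03499 K/W
ΣR = 0.007648 + 7.187×10^-6 + 0.03499 = 0.04265 K/W
Q = ΔT/ΣR = (253 °C − 28.4 °C)/0.04265 = 5270 W

Q = 5.27 kW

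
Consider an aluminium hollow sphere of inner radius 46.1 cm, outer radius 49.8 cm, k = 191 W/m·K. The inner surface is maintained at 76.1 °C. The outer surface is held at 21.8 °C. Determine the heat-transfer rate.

Q = 4πk·ΔT/(1/r₁ − 1/r₂) = 4π × 191 × 54.3 / (1/0.461 − 1/0.498) = 8.09×10^5 W

Q = 809 kW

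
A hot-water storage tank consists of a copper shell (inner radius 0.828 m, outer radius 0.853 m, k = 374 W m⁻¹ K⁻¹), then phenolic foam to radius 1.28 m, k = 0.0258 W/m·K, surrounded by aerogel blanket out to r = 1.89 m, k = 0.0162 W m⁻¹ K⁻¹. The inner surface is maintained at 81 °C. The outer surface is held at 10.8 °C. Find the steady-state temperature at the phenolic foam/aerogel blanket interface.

Series thermal resistances, inner to outer:
  R_copper = (1/0.828 − 1/0.853)/(4πk) = 0.03540/(4π·374) = 7.531×10^-6 K/W
  R_phenolic foam = (1/0.853 − 1/1.28)/(4πk) = 0.3911/(4π·0.0258) = 1.206 K/W
  R_aerogel blanket = (1/1.28 − 1/1.89)/(4πk) = 0.2521/(4π·0.0162) = 1.239 K/W
ΣR = 7.531×10^-6 + 1.206 + 1.239 = 2.445 K/W
Q = ΔT/ΣR = (81 °C − 10.8 °C)/2.445 = 28.71 W
From the inner boundary to the phenolic foam/aerogel blanket interface, ΣR_partial = 1.206 K/W.
T_interface = T_in − Q·ΣR_partial = 81 °C − (28.71)(1.206) = 46.4 °C

T = 46.4 °C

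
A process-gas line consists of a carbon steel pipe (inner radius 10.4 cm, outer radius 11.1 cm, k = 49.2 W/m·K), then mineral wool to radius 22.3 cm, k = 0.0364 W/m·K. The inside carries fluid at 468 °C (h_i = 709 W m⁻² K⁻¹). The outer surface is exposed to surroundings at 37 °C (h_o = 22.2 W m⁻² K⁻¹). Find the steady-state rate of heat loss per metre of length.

Q' = 140 W/m

Treat each layer as a resistance in series:
  R'_conv,in = 1/(2πr h) = 1/(2π·0.104·709) = 0.002158 m·K/W
  R'_carbon steel = ln(0.111/0.104)/(2πk) = 0.06514/(2π·49.2) = 2.107×10^-4 m·K/W
  R'_mineral wool = ln(0.223/0.111)/(2πk) = 0.6976/(2π·0.0364) = 3.050 m·K/W
  R'_conv,out = 1/(2πr h) = 1/(2π·0.223·22.2) = 0.03215 m·K/W
ΣR = 0.002158 + 2.107×10^-4 + 3.050 + 0.03215 = 3.085 m·K/W
Q' = ΔT/ΣR = (468 °C − 37 °C)/3.085 = 140 W/m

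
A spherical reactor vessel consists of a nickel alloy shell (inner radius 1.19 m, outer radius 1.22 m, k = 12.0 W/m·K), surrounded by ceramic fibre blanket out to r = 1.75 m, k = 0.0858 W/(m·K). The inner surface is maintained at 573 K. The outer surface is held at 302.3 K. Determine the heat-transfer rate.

Series thermal resistances, inner to outer:
  R_nickel alloy = (1/1.19 − 1/1.22)/(4πk) = 0.02066/(4π·12.0) = 1.370×10^-4 K/W
  R_ceramic fibre blanket = (1/1.22 − 1/1.75)/(4πk) = 0.2482/(4π·0.0858) = 0.2302 K/W
ΣR = 1.370×10^-4 + 0.2302 = 0.2303 K/W
Q = ΔT/ΣR = (573 K − 302.3 K)/0.2303 = 1180 W

Q = 1180 W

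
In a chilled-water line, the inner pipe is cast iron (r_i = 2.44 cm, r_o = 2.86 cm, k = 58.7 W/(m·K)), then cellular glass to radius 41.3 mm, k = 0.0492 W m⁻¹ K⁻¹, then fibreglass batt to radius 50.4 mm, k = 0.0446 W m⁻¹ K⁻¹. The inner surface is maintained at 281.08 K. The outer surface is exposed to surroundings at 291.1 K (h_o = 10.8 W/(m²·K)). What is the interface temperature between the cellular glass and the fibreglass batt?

Resistance network (inner→outer):
  R'_cast iron = ln(0.0286/0.0244)/(2πk) = 0.1588/(2π·58.7) = 4.306×10^-4 m·K/W
  R'_cellular glass = ln(0.0413/0.0286)/(2πk) = 0.3675/(2π·0.0492) = 1.189 m·K/W
  R'_fibreglass batt = ln(0.0504/0.0413)/(2πk) = 0.1991/(2π·0.0446) = 0.7106 m·K/W
  R'_conv,out = 1/(2πr h) = 1/(2π·0.0504·10.8) = 0.2924 m·K/W
ΣR = 4.306×10^-4 + 1.189 + 0.7106 + 0.2924 = 2.192 m·K/W
Q' = ΔT/ΣR = (281.08 K − 291.1 K)/2.192 = -4.571 W/m
From the inner boundary to the cellular glass/fibreglass batt interface, ΣR_partial = 1.189 m·K/W.
T_interface = T_in − Q'·ΣR_partial = 281.08 K − (-4.571)(1.189) = 286.5 K

T = 286.5 K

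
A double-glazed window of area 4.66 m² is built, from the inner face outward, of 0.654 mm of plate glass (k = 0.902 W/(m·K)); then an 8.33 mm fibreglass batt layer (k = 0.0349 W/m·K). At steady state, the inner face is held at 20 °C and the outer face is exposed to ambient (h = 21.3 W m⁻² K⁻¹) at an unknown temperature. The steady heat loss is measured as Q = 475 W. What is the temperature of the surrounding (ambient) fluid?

Sum the resistances:
  R_plate glass = L/(kA) = 6.54×10^-4/(0.902·4.66) = 1.556×10^-4 K/W
  R_fibreglass batt = L/(kA) = 0.00833/(0.0349·4.66) = 0.05122 K/W
  R_conv,out = 1/(hA) = 1/(21.3·4.66) = 0.01007 K/W
ΣR = 0.06145 K/W
ΔT = Q·ΣR = 475 × 0.06145 = 29.19 K
Heat flows outward, so T_out = T_in − ΔT = 20 − 29.19 = -9.19 °C

T_out = -9.19 °C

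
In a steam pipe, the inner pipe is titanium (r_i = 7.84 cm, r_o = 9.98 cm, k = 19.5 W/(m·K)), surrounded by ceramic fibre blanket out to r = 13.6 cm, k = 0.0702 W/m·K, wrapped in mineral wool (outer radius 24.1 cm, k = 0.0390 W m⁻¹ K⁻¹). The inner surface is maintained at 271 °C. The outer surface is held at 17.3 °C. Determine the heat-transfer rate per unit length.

Q' = 83.5 W/m

Resistance network (inner→outer):
  R'_titanium = ln(0.0998/0.0784)/(2πk) = 0.2413/(2π·19.5) = 0.001970 m·K/W
  R'_ceramic fibre blanket = ln(0.136/0.0998)/(2πk) = 0.3095/(2π·0.0702) = 0.7017 m·K/W
  R'_mineral wool = ln(0.241/0.136)/(2πk) = 0.5721/(2π·0.0390) = 2.335 m·K/W
ΣR = 0.001970 + 0.7017 + 2.335 = 3.039 m·K/W
Q' = ΔT/ΣR = (271 °C − 17.3 °C)/3.039 = 83.5 W/m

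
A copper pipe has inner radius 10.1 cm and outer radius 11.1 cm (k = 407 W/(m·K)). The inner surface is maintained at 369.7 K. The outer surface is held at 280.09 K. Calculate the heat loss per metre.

Q' = 2430 kW/m

Q' = 2πk·ΔT/ln(r₂/r₁) = 2π × 407 × 89.61 / ln(0.111/0.101) = 2.43×10^6 W/m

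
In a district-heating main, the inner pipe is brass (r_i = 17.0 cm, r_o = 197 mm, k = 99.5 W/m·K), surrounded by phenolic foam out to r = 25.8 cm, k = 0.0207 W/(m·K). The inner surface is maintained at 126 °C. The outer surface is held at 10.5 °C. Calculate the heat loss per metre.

Q' = 55.7 W/m

Resistance network (inner→outer):
  R'_brass = ln(0.197/0.170)/(2πk) = 0.1474/(2π·99.5) = 2.358×10^-4 m·K/W
  R'_phenolic foam = ln(0.258/0.197)/(2πk) = 0.2698/(2π·0.0207) = 2.074 m·K/W
ΣR = 2.358×10^-4 + 2.074 = 2.074 m·K/W
Q' = ΔT/ΣR = (126 °C − 10.5 °C)/2.074 = 55.7 W/m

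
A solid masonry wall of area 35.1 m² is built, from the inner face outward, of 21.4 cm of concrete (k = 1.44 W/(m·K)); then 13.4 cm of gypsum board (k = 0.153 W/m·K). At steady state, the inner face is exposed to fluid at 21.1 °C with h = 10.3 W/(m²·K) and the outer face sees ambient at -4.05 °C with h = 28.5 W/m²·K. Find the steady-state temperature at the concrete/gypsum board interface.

Treat each layer as a resistance in series:
  R_conv,in = 1/(hA) = 1/(10.3·35.1) = 0.002766 K/W
  R_concrete = L/(kA) = 0.214/(1.44·35.1) = 0.004234 K/W
  R_gypsum board = L/(kA) = 0.134/(0.153·35.1) = 0.02495 K/W
  R_conv,out = 1/(hA) = 1/(28.5·35.1) = 9.997×10^-4 K/W
ΣR = 0.002766 + 0.004234 + 0.02495 + 9.997×10^-4 = 0.03295 K/W
Q = ΔT/ΣR = (21.1 °C − -4.05 °C)/0.03295 = 763.3 W
From the inner boundary to the concrete/gypsum board interface, ΣR_partial = 0.007000 K/W.
T_interface = T_in − Q·ΣR_partial = 21.1 °C − (763.3)(0.007000) = 15.8 °C

T = 15.8 °C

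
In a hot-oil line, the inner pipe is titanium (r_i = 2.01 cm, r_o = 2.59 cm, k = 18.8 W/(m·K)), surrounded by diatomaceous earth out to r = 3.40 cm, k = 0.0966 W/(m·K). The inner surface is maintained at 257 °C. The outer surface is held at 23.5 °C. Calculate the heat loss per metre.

Q' = 518 W/m

Series thermal resistances, inner to outer:
  R'_titanium = ln(0.0259/0.0201)/(2πk) = 0.2535/(2π·18.8) = 0.002146 m·K/W
  R'_diatomaceous earth = ln(0.0340/0.0259)/(2πk) = 0.2721/(2π·0.0966) = 0.4483 m·K/W
ΣR = 0.002146 + 0.4483 = 0.4504 m·K/W
Q' = ΔT/ΣR = (257 °C − 23.5 °C)/0.4504 = 518 W/m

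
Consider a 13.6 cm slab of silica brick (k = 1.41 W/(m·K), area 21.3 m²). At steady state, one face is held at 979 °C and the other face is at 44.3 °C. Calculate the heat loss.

Q = kA·ΔT/L = 1.41 × 21.3 × |979 °C − 44.3 °C| / 0.136 = 2.06×10^5 W

Q = 206 kW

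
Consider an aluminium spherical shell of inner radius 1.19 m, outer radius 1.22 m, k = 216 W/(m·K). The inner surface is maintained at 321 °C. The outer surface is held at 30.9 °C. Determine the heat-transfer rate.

Q = 4πk·ΔT/(1/r₁ − 1/r₂) = 4π × 216 × 290.1 / (1/1.19 − 1/1.22) = 3.81×10^7 W

Q = 38100 kW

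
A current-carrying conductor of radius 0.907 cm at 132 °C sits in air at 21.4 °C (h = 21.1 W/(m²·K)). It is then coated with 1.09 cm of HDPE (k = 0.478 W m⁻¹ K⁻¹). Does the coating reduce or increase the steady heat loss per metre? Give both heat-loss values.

Critical radius for a cylinder: r_cr = k/h = 0.0227 m = 2.27 cm.
Outer radius after coating: r₂ = 0.00907 + 0.0109 = 0.01997 m.
Since r₁ < r_cr and r₂ ≤ r_cr, the coating moves toward the maximum at r_cr — heat loss rises.
Bare: R = 1/(2πr₁h) = 0.8316 m·K/W; Q = 110.6/0.8316 = 133 W/m.
Coated: R = R_cond + R_conv = 0.6405 m·K/W; Q = 110.6/0.6405 = 173 W/m.

increases: 133 → 173 W/m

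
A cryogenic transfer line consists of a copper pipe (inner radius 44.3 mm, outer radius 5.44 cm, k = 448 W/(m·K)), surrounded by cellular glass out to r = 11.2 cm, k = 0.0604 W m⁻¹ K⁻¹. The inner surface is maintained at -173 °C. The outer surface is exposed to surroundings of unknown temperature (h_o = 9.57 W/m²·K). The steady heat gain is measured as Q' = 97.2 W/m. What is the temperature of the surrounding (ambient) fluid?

Series resistances:
  R'_copper = ln(0.0544/0.0443)/(2πk) = 0.2054/(2π·448) = 7.296×10^-5 m·K/W
  R'_cellular glass = ln(0.112/0.0544)/(2πk) = 0.7221/(2π·0.0604) = 1.903 m·K/W
  R'_conv,out = 1/(2πr h) = 1/(2π·0.112·9.57) = 0.1485 m·K/W
ΣR = 2.051 m·K/W
ΔT = Q'·ΣR = 97.2 × 2.051 = 199.4 K
Heat flows inward, so T_out = T_in + ΔT = -173 + 199.4 = 26.4 °C

T_out = 26.4 °C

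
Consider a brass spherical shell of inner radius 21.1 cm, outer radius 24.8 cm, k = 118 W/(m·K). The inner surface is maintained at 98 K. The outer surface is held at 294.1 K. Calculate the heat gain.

Q = 4πk·ΔT/(1/r₁ − 1/r₂) = 4π × 118 × 196.1 / (1/0.211 − 1/0.248) = 4.11×10^5 W

Q = 4.11×10^5 W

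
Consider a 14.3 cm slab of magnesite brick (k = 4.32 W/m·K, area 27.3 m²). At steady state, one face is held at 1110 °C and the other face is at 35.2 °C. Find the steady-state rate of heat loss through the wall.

Q = 8.86×10^5 W

Q = kA·ΔT/L = 4.32 × 27.3 × |1110 °C − 35.2 °C| / 0.143 = 8.86×10^5 W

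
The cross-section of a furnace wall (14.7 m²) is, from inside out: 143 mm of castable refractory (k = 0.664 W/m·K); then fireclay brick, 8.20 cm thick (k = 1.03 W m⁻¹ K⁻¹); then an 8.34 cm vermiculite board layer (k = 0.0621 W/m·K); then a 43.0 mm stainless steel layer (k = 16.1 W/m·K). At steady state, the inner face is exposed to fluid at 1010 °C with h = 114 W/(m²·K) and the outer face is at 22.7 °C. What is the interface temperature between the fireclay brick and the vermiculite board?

T = 828 °C

Series thermal resistances, inner to outer:
  R_conv,in = 1/(hA) = 1/(114·14.7) = 5.967×10^-4 K/W
  R_castable refractory = L/(kA) = 0.143/(0.664·14.7) = 0.01465 K/W
  R_fireclay brick = L/(kA) = 0.0820/(1.03·14.7) = 0.005416 K/W
  R_vermiculite board = L/(kA) = 0.0834/(0.0621·14.7) = 0.09136 K/W
  R_stainless steel = L/(kA) = 0.0430/(16.1·14.7) = 1.817×10^-4 K/W
ΣR = 5.967×10^-4 + 0.01465 + 0.005416 + 0.09136 + 1.817×10^-4 = 0.1122 K/W
Q = ΔT/ΣR = (1010 °C − 22.7 °C)/0.1122 = 8799 W
From the inner boundary to the fireclay brick/vermiculite board interface, ΣR_partial = 0.02066 K/W.
T_interface = T_in − Q·ΣR_partial = 1010 °C − (8799)(0.02066) = 828 °C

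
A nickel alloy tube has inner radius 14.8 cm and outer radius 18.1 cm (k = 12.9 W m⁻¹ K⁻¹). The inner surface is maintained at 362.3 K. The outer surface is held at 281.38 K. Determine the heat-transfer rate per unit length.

Q' = 2πk·ΔT/ln(r₂/r₁) = 2π × 12.9 × 80.92 / ln(0.181/0.148) = 32600 W/m

Q' = 32.6 kW/m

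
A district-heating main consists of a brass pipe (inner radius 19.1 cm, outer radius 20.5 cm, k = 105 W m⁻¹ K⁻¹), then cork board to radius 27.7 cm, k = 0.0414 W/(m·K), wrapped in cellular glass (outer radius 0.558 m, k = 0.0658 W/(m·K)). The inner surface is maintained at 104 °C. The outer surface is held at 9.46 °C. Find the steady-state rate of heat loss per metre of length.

Resistance network (inner→outer):
  R'_brass = ln(0.205/0.191)/(2πk) = 0.07074/(2π·105) = 1.072×10^-4 m·K/W
  R'_cork board = ln(0.277/0.205)/(2πk) = 0.3010/(2π·0.0414) = 1.157 m·K/W
  R'_cellular glass = ln(0.558/0.277)/(2πk) = 0.7003/(2π·0.0658) = 1.694 m·K/W
ΣR = 1.072×10^-4 + 1.157 + 1.694 = 2.851 m·K/W
Q' = ΔT/ΣR = (104 °C − 9.46 °C)/2.851 = 33.2 W/m

Q' = 33.2 W/m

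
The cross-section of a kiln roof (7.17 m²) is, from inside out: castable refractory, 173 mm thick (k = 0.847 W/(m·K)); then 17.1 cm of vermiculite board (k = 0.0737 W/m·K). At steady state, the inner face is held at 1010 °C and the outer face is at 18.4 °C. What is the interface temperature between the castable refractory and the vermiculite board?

Resistance network (inner→outer):
  R_castable refractory = L/(kA) = 0.173/(0.847·7.17) = 0.02849 K/W
  R_vermiculite board = L/(kA) = 0.171/(0.0737·7.17) = 0.3236 K/W
ΣR = 0.02849 + 0.3236 = 0.3521 K/W
Q = ΔT/ΣR = (1010 °C − 18.4 °C)/0.3521 = 2816 W
From the inner boundary to the castable refractory/vermiculite board interface, ΣR_partial = 0.02849 K/W.
T_interface = T_in − Q·ΣR_partial = 1010 °C − (2816)(0.02849) = 930 °C

T = 930 °C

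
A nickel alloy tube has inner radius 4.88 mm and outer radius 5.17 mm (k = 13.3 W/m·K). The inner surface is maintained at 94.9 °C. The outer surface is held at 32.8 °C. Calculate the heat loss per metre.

Q' = 89900 W/m

Q' = 2πk·ΔT/ln(r₂/r₁) = 2π × 13.3 × 62.1 / ln(0.00517/0.00488) = 89900 W/m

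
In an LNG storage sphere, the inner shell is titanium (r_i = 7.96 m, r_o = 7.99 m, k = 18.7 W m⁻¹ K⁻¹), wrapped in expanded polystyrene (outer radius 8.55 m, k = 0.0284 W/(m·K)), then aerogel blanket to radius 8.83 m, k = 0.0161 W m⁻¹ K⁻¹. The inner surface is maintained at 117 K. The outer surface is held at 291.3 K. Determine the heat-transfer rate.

Resistance network (inner→outer):
  R_titanium = (1/7.96 − 1/7.99)/(4πk) = 4.717×10^-4/(4π·18.7) = 2.007×10^-6 K/W
  R_expanded polystyrene = (1/7.99 − 1/8.55)/(4πk) = 0.008197/(4π·0.0284) = 0.02297 K/W
  R_aerogel blanket = (1/8.55 − 1/8.83)/(4πk) = 0.003709/(4π·0.0161) = 0.01833 K/W
ΣR = 2.007×10^-6 + 0.02297 + 0.01833 = 0.04130 K/W
Q = ΔT/ΣR = (117 K − 291.3 K)/0.04130 = -4220 W
(Negative Q ⇒ heat flows inward; heat gain = 4220 W.)

Q = 4220 W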